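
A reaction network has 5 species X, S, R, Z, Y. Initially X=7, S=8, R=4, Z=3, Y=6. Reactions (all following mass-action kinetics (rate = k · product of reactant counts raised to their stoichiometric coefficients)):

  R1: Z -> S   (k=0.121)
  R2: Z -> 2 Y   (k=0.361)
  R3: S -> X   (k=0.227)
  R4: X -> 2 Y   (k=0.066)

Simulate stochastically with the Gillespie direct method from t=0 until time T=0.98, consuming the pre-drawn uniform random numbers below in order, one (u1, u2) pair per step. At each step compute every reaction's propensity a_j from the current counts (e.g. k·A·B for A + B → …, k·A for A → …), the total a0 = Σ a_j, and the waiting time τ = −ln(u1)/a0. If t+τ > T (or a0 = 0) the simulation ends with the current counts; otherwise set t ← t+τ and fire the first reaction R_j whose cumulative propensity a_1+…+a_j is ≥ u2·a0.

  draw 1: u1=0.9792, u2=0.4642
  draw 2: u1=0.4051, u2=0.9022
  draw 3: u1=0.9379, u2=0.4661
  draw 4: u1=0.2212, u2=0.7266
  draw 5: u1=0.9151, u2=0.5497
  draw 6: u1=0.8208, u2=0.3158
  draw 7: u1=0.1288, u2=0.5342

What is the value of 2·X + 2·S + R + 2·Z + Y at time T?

Value at T = 46

Check how each reaction changes W = 2·X + 2·S + R + 2·Z + Y (weight of products minus weight of reactants):
R1: Z -> S: (2·1) − (2·1) = 2 − 2 = 0
R2: Z -> 2 Y: (1·2) − (2·1) = 2 − 2 = 0
R3: S -> X: (2·1) − (2·1) = 2 − 2 = 0
R4: X -> 2 Y: (1·2) − (2·1) = 2 − 2 = 0
Every reaction leaves W unchanged, so W is conserved and no simulation is needed: W(T) = W(0) = 2·7 + 2·8 + 4 + 2·3 + 6 = 46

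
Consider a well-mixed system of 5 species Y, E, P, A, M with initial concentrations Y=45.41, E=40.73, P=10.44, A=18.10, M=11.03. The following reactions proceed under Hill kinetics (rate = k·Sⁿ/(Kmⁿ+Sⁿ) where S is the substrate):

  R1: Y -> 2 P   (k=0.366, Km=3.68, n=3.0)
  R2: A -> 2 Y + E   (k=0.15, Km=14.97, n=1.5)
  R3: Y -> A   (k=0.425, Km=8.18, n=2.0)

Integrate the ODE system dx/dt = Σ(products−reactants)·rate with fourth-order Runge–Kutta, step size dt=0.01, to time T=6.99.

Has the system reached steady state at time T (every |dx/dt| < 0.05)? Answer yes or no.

Steady state at T: no

RK4 with dt=0.01: 699 steps to T=6.99. Trajectory (selected grid times):
t=0.00: Y=45.41 E=40.73 P=10.44 A=18.10 M=11.03
t=0.78: Y=44.94 E=40.80 P=11.01 A=18.35 M=11.03
t=1.55: Y=44.47 E=40.86 P=11.57 A=18.60 M=11.03
t=2.33: Y=44.00 E=40.93 P=12.14 A=18.86 M=11.03
t=3.11: Y=43.54 E=41.00 P=12.72 A=19.11 M=11.03
t=3.88: Y=43.08 E=41.07 P=13.28 A=19.36 M=11.03
t=4.66: Y=42.61 E=41.14 P=13.85 A=19.60 M=11.03
t=5.44: Y=42.15 E=41.21 P=14.42 A=19.85 M=11.03
t=6.21: Y=41.69 E=41.28 P=14.98 A=20.10 M=11.03
t=6.99: Y=41.23 E=41.35 P=15.55 A=20.35 M=11.03
Rates at T: R1=0.3657, R2=0.0920, R3=0.4089
dx/dt at T (Σ net stoichiometry × rate): Y=-0.5907, E=+0.0920, P=+0.7315, A=+0.3169, M=+0.0000
Largest |dx/dt| is |+0.7315| (P) ≥ 0.05 → not steady.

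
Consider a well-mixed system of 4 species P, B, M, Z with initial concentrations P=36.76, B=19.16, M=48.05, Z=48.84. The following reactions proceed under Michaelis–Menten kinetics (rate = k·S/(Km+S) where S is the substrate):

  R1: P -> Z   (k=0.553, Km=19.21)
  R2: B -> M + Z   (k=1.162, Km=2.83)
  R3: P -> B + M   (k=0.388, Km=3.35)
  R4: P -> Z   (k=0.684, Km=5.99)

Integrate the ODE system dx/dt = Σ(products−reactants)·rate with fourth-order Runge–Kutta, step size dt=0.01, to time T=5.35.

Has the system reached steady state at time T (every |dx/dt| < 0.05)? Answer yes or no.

Steady state at T: no

RK4 with dt=0.01: 535 steps to T=5.35. Trajectory (selected grid times):
t=0.00: P=36.76 B=19.16 M=48.05 Z=48.84
t=0.59: P=35.99 B=18.77 M=48.86 Z=50.00
t=1.19: P=35.21 B=18.38 M=49.67 Z=51.17
t=1.78: P=34.45 B=18.00 M=50.48 Z=52.32
t=2.38: P=33.67 B=17.61 M=51.29 Z=53.48
t=2.97: P=32.92 B=17.23 M=52.09 Z=54.62
t=3.57: P=32.15 B=16.84 M=52.90 Z=55.77
t=4.16: P=31.40 B=16.46 M=53.69 Z=56.90
t=4.76: P=30.64 B=16.08 M=54.49 Z=58.04
t=5.35: P=29.90 B=15.70 M=55.28 Z=59.16
Rates at T: R1=0.3367, R2=0.9845, R3=0.3489, R4=0.5698
dx/dt at T (Σ net stoichiometry × rate): P=-1.2554, B=-0.6356, M=+1.3334, Z=+1.8911
Largest |dx/dt| is |+1.8911| (Z) ≥ 0.05 → not steady.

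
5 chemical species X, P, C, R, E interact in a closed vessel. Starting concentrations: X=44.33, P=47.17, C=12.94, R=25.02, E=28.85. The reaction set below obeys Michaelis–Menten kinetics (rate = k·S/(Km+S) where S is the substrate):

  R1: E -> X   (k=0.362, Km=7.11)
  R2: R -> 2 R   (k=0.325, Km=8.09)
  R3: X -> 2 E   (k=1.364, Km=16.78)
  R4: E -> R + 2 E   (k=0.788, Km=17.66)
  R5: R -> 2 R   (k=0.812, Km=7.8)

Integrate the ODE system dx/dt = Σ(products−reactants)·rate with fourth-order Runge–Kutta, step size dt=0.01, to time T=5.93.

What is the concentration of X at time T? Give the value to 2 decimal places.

X at T = 40.32

RK4 with dt=0.01: 593 steps to T=5.93. Trajectory (selected grid times):
t=0.00: X=44.33 P=47.17 C=12.94 R=25.02 E=28.85
t=0.66: X=43.87 P=47.17 C=12.94 R=25.92 E=30.29
t=1.32: X=43.41 P=47.17 C=12.94 R=26.83 E=31.72
t=1.98: X=42.96 P=47.17 C=12.94 R=27.75 E=33.16
t=2.64: X=42.51 P=47.17 C=12.94 R=28.68 E=34.60
t=3.29: X=42.07 P=47.17 C=12.94 R=29.60 E=36.01
t=3.95: X=41.63 P=47.17 C=12.94 R=30.54 E=37.45
t=4.61: X=41.19 P=47.17 C=12.94 R=31.50 E=38.89
t=5.27: X=40.76 P=47.17 C=12.94 R=32.46 E=40.32
t=5.93: X=40.32 P=47.17 C=12.94 R=33.43 E=41.75
Read off X at T=5.93: 40.32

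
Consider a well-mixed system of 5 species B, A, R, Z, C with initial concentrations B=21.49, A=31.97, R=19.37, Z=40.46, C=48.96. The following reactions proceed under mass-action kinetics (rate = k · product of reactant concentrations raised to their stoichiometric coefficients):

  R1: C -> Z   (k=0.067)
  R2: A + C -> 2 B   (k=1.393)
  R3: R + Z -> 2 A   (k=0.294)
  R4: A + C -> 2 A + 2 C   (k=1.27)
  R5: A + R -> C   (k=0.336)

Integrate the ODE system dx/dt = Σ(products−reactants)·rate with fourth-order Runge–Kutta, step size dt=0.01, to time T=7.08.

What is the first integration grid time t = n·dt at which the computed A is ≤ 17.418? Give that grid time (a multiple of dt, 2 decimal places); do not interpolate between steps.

RK4 with dt=0.01: 708 steps to T=7.08. Trajectory (selected grid times):
t=0.00: B=21.49 A=31.97 R=19.37 Z=40.46 C=48.96
t=0.19: B=582.46 A=17.46 R=0.61 Z=31.31 C=32.76
t=0.20: B=597.96 A=16.85 R=0.52 Z=31.28 C=32.09
t=0.79: B=912.98 A=3.47 R=0.00 Z=31.82 C=17.47
t=1.57: B=973.50 A=0.80 R=0.00 Z=32.62 C=13.99
t=2.36: B=986.56 A=0.22 R=0.00 Z=33.32 C=12.71
t=3.15: B=990.01 A=0.07 R=0.00 Z=33.97 C=11.91
t=3.93: B=991.02 A=0.02 R=0.00 Z=34.58 C=11.26
t=4.72: B=991.34 A=0.01 R=0.00 Z=35.16 C=10.67
t=5.51: B=991.45 A=0.00 R=0.00 Z=35.71 C=10.11
t=6.29: B=991.49 A=0.00 R=0.00 Z=36.22 C=9.59
t=7.08: B=991.50 A=0.00 R=0.00 Z=36.72 C=9.10
A(0.19)=17.461 > 17.418 but A(0.20)=16.848 ≤ 17.418, so the first grid time is t=0.20.

Threshold first reached at t = 0.20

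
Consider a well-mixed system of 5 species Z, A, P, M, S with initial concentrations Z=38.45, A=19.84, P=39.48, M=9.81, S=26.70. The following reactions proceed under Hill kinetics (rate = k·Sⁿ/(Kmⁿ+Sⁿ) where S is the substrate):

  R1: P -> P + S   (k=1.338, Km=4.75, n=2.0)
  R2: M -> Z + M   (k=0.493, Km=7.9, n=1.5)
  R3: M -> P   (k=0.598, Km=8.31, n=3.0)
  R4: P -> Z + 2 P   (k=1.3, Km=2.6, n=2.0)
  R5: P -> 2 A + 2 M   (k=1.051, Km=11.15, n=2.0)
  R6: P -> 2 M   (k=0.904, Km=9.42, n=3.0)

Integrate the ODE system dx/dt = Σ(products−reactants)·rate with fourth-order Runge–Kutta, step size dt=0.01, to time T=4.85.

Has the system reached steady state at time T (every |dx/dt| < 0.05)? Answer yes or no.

RK4 with dt=0.01: 485 steps to T=4.85. Trajectory (selected grid times):
t=0.00: Z=38.45 A=19.84 P=39.48 M=9.81 S=26.70
t=0.54: Z=39.31 A=20.89 P=39.39 M=11.60 S=27.41
t=1.08: Z=40.19 A=21.94 P=39.33 M=13.37 S=28.12
t=1.62: Z=41.07 A=22.99 P=39.29 M=15.11 S=28.84
t=2.16: Z=41.97 A=24.04 P=39.27 M=16.84 S=29.55
t=2.69: Z=42.86 A=25.07 P=39.25 M=18.53 S=30.25
t=3.23: Z=43.77 A=26.12 P=39.25 M=20.25 S=30.96
t=3.77: Z=44.68 A=27.17 P=39.24 M=21.96 S=31.67
t=4.31: Z=45.60 A=28.22 P=39.24 M=23.66 S=32.38
t=4.85: Z=46.53 A=29.27 P=39.25 M=25.36 S=33.10
Rates at T: R1=1.3187, R2=0.4200, R3=0.5777, R4=1.2943, R5=0.9725, R6=0.8917
dx/dt at T (Σ net stoichiometry × rate): Z=+1.7143, A=+1.9450, P=+0.0078, M=+3.1507, S=+1.3187
Largest |dx/dt| is |+3.1507| (M) ≥ 0.05 → not steady.

Steady state at T: no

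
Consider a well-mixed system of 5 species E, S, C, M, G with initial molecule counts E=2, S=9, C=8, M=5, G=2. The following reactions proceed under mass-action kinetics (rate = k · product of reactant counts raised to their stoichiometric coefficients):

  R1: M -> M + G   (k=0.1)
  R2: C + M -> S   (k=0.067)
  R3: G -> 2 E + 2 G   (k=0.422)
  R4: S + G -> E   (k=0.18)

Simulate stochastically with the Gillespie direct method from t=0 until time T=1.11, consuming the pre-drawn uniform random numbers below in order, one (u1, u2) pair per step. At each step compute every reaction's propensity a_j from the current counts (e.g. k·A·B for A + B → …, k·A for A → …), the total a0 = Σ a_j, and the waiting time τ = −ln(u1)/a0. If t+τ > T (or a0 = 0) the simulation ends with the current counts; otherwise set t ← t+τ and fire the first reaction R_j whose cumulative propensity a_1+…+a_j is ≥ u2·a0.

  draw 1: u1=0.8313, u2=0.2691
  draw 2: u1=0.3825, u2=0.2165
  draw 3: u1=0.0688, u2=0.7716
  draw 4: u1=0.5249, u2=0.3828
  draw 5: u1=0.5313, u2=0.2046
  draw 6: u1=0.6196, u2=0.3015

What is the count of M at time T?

M at T = 1

t=0.000: E=2 S=9 C=8 M=5 G=2
Draw 1: a1=0.500, a2=2.680, a3=0.844, a4=3.240, a0=7.264; τ=−ln(0.8313)/7.264=0.025 → t=0.025; u2·a0=0.2691·7.264=1.955; a1=0.500 < 1.955 ≤ a1+a2=3.180 → R2 fires; E=2 S=10 C=7 M=4 G=2
Draw 2: a1=0.400, a2=1.876, a3=0.844, a4=3.600, a0=6.720; τ=−ln(0.3825)/6.720=0.143 → t=0.168; u2·a0=0.2165·6.720=1.455; a1=0.400 < 1.455 ≤ a1+a2=2.276 → R2 fires; E=2 S=11 C=6 M=3 G=2
Draw 3: a1=0.300, a2=1.206, a3=0.844, a4=3.960, a0=6.310; τ=−ln(0.0688)/6.310=0.424 → t=0.593; u2·a0=0.7716·6.310=4.869; a1+…+a3=2.350 < 4.869 ≤ a1+…+a4=6.310 → R4 fires; E=3 S=10 C=6 M=3 G=1
Draw 4: a1=0.300, a2=1.206, a3=0.422, a4=1.800, a0=3.728; τ=−ln(0.5249)/3.728=0.173 → t=0.766; u2·a0=0.3828·3.728=1.427; a1=0.300 < 1.427 ≤ a1+a2=1.506 → R2 fires; E=3 S=11 C=5 M=2 G=1
Draw 5: a1=0.200, a2=0.670, a3=0.422, a4=1.980, a0=3.272; τ=−ln(0.5313)/3.272=0.193 → t=0.959; u2·a0=0.2046·3.272=0.669; a1=0.200 < 0.669 ≤ a1+a2=0.870 → R2 fires; E=3 S=12 C=4 M=1 G=1
Draw 6: a1=0.100, a2=0.268, a3=0.422, a4=2.160, a0=2.950; τ=−ln(0.6196)/2.950=0.162 → t=1.121 > T=1.11: stop.
Read off M at T=1.11: 1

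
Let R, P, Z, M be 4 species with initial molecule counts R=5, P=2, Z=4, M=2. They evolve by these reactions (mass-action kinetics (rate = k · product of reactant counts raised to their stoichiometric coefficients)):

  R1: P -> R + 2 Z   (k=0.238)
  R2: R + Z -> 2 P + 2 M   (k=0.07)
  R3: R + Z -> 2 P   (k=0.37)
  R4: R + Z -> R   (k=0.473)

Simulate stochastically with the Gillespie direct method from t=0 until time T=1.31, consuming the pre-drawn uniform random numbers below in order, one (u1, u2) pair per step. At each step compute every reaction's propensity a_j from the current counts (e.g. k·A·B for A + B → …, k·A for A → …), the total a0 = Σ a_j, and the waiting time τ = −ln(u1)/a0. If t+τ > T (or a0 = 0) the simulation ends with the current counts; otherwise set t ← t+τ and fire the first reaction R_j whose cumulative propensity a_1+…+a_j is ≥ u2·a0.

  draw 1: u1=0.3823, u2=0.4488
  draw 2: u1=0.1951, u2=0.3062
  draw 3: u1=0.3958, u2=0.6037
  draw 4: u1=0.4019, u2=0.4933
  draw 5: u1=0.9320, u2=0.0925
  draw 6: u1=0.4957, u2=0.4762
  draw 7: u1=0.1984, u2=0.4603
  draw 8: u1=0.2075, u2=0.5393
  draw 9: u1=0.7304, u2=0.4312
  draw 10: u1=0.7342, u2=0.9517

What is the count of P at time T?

P at T = 12

t=0.000: R=5 P=2 Z=4 M=2
Draw 1: a1=0.476, a2=1.400, a3=7.400, a4=9.460, a0=18.736; τ=−ln(0.3823)/18.736=0.051 → t=0.051; u2·a0=0.4488·18.736=8.409; a1+a2=1.876 < 8.409 ≤ a1+…+a3=9.276 → R3 fires; R=4 P=4 Z=3 M=2
Draw 2: a1=0.952, a2=0.840, a3=4.440, a4=5.676, a0=11.908; τ=−ln(0.1951)/11.908=0.137 → t=0.189; u2·a0=0.3062·11.908=3.646; a1+a2=1.792 < 3.646 ≤ a1+…+a3=6.232 → R3 fires; R=3 P=6 Z=2 M=2
Draw 3: a1=1.428, a2=0.420, a3=2.220, a4=2.838, a0=6.906; τ=−ln(0.3958)/6.906=0.134 → t=0.323; u2·a0=0.6037·6.906=4.169; a1+…+a3=4.068 < 4.169 ≤ a1+…+a4=6.906 → R4 fires; R=3 P=6 Z=1 M=2
Draw 4: a1=1.428, a2=0.210, a3=1.110, a4=1.419, a0=4.167; τ=−ln(0.4019)/4.167=0.219 → t=0.542; u2·a0=0.4933·4.167=2.056; a1+a2=1.638 < 2.056 ≤ a1+…+a3=2.748 → R3 fires; R=2 P=8 Z=0 M=2
Draw 5: a1=1.904, a2=0.000, a3=0.000, a4=0.000, a0=1.904; τ=−ln(0.9320)/1.904=0.037 → t=0.579; u2·a0=0.0925·1.904=0.176 ≤ a1=1.904 → R1 fires; R=3 P=7 Z=2 M=2
Draw 6: a1=1.666, a2=0.420, a3=2.220, a4=2.838, a0=7.144; τ=−ln(0.4957)/7.144=0.098 → t=0.677; u2·a0=0.4762·7.144=3.402; a1+a2=2.086 < 3.402 ≤ a1+…+a3=4.306 → R3 fires; R=2 P=9 Z=1 M=2
Draw 7: a1=2.142, a2=0.140, a3=0.740, a4=0.946, a0=3.968; τ=−ln(0.1984)/3.968=0.408 → t=1.084; u2·a0=0.4603·3.968=1.826 ≤ a1=2.142 → R1 fires; R=3 P=8 Z=3 M=2
Draw 8: a1=1.904, a2=0.630, a3=3.330, a4=4.257, a0=10.121; τ=−ln(0.2075)/10.121=0.155 → t=1.240; u2·a0=0.5393·10.121=5.458; a1+a2=2.534 < 5.458 ≤ a1+…+a3=5.864 → R3 fires; R=2 P=10 Z=2 M=2
Draw 9: a1=2.380, a2=0.280, a3=1.480, a4=1.892, a0=6.032; τ=−ln(0.7304)/6.032=0.052 → t=1.292; u2·a0=0.4312·6.032=2.601; a1=2.380 < 2.601 ≤ a1+a2=2.660 → R2 fires; R=1 P=12 Z=1 M=4
Draw 10: a1=2.856, a2=0.070, a3=0.370, a4=0.473, a0=3.769; τ=−ln(0.7342)/3.769=0.082 → t=1.374 > T=1.31: stop.
Read off P at T=1.31: 12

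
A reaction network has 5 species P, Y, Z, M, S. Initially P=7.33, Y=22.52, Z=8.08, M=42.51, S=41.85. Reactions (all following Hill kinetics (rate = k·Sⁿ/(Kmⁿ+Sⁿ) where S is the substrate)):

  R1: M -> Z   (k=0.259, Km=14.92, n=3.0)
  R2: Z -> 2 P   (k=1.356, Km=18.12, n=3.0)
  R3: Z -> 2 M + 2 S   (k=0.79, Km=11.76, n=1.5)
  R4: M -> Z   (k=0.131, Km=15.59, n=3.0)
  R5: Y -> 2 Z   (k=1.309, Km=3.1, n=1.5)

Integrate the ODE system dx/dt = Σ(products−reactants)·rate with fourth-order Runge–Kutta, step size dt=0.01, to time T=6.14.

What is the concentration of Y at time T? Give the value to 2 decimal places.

RK4 with dt=0.01: 614 steps to T=6.14. Trajectory (selected grid times):
t=0.00: P=7.33 Y=22.52 Z=8.08 M=42.51 S=41.85
t=0.68: P=7.53 Y=21.67 Z=9.71 M=42.68 S=42.28
t=1.36: P=7.83 Y=20.83 Z=11.26 M=42.92 S=42.77
t=2.05: P=8.25 Y=19.98 Z=12.73 M=43.22 S=43.32
t=2.73: P=8.78 Y=19.14 Z=14.10 M=43.55 S=43.91
t=3.41: P=9.43 Y=18.31 Z=15.39 M=43.92 S=44.54
t=4.09: P=10.18 Y=17.48 Z=16.60 M=44.33 S=45.20
t=4.78: P=11.04 Y=16.64 Z=17.75 M=44.76 S=45.89
t=5.46: P=11.98 Y=15.82 Z=18.83 M=45.22 S=46.60
t=6.14: P=12.99 Y=15.00 Z=19.85 M=45.69 S=47.33
Read off Y at T=6.14: 15.00

Y at T = 15.00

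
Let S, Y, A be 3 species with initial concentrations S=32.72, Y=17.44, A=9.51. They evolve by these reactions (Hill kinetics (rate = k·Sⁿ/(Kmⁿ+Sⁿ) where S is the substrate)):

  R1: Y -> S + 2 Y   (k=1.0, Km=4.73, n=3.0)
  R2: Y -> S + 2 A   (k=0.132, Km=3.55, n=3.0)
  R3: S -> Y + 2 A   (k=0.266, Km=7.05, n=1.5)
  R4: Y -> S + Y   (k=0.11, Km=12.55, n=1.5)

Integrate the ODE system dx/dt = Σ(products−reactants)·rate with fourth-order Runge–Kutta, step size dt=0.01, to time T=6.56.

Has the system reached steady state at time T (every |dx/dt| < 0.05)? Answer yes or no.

RK4 with dt=0.01: 656 steps to T=6.56. Trajectory (selected grid times):
t=0.00: S=32.72 Y=17.44 A=9.51
t=0.73: S=33.41 Y=18.24 A=10.05
t=1.46: S=34.09 Y=19.04 A=10.60
t=2.19: S=34.78 Y=19.84 A=11.15
t=2.92: S=35.48 Y=20.64 A=11.70
t=3.64: S=36.16 Y=21.44 A=12.24
t=4.37: S=36.86 Y=22.24 A=12.79
t=5.10: S=37.55 Y=23.05 A=13.34
t=5.83: S=38.25 Y=23.86 A=13.89
t=6.56: S=38.95 Y=24.66 A=14.44
Rates at T: R1=0.9930, R2=0.1316, R3=0.2470, R4=0.0807
dx/dt at T (Σ net stoichiometry × rate): S=+0.9583, Y=+1.1084, A=+0.7572
Largest |dx/dt| is |+1.1084| (Y) ≥ 0.05 → not steady.

Steady state at T: no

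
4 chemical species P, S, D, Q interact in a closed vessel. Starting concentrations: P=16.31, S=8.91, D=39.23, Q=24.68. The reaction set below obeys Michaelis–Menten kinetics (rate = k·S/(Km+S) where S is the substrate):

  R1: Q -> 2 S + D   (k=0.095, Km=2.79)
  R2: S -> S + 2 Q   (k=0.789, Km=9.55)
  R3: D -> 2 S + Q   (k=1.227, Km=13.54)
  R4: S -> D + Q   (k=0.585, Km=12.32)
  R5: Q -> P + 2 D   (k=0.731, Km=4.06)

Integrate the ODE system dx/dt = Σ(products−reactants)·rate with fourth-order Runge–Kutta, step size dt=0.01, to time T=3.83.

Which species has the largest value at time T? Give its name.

Dominant species at T: D

RK4 with dt=0.01: 383 steps to T=3.83. Trajectory (selected grid times):
t=0.00: P=16.31 S=8.91 D=39.23 Q=24.68
t=0.43: P=16.58 S=9.66 D=39.52 Q=25.21
t=0.85: P=16.85 S=10.39 D=39.81 Q=25.74
t=1.28: P=17.12 S=11.14 D=40.12 Q=26.30
t=1.70: P=17.38 S=11.86 D=40.42 Q=26.87
t=2.13: P=17.66 S=12.60 D=40.73 Q=27.46
t=2.55: P=17.92 S=13.32 D=41.04 Q=28.05
t=2.98: P=18.20 S=14.06 D=41.37 Q=28.67
t=3.40: P=18.47 S=14.77 D=41.69 Q=29.28
t=3.83: P=18.75 S=15.51 D=42.02 Q=29.92
At T=3.83: P=18.75 S=15.51 D=42.02 Q=29.92; the largest is D.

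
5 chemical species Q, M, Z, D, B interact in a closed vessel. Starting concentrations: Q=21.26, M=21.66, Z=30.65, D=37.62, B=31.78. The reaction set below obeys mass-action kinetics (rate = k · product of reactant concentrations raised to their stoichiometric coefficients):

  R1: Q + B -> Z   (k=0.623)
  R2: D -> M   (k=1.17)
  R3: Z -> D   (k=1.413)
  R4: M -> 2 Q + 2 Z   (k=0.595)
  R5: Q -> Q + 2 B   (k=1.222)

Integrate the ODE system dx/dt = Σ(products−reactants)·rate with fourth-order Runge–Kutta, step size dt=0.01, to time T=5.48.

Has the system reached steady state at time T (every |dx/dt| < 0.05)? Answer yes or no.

Steady state at T: no

RK4 with dt=0.01: 548 steps to T=5.48. Trajectory (selected grid times):
t=0.00: Q=21.26 M=21.66 Z=30.65 D=37.62 B=31.78
t=0.61: Q=8.23 M=40.63 Z=49.04 D=47.17 B=6.12
t=1.22: Q=20.83 M=59.43 Z=62.19 D=57.09 B=3.93
t=1.83: Q=31.91 M=80.62 Z=88.08 D=74.73 B=3.92
t=2.44: Q=43.96 M=109.05 Z=122.47 D=102.26 B=3.92
t=3.04: Q=59.59 M=147.85 Z=166.99 D=139.77 B=3.92
t=3.65: Q=81.36 M=202.12 Z=228.23 D=191.47 B=3.92
t=4.26: Q=111.25 M=276.46 Z=312.00 D=261.91 B=3.92
t=4.87: Q=152.15 M=378.12 Z=426.66 D=358.18 B=3.92
t=5.48: Q=208.09 M=517.14 Z=583.51 D=489.84 B=3.92
Rates at T: R1=508.5839, R2=573.1082, R3=824.4932, R4=307.6956, R5=254.2920
dx/dt at T (Σ net stoichiometry × rate): Q=+106.8073, M=+265.4126, Z=+299.4820, D=+251.3850, B=+0.0000
Largest |dx/dt| is |+299.4820| (Z) ≥ 0.05 → not steady.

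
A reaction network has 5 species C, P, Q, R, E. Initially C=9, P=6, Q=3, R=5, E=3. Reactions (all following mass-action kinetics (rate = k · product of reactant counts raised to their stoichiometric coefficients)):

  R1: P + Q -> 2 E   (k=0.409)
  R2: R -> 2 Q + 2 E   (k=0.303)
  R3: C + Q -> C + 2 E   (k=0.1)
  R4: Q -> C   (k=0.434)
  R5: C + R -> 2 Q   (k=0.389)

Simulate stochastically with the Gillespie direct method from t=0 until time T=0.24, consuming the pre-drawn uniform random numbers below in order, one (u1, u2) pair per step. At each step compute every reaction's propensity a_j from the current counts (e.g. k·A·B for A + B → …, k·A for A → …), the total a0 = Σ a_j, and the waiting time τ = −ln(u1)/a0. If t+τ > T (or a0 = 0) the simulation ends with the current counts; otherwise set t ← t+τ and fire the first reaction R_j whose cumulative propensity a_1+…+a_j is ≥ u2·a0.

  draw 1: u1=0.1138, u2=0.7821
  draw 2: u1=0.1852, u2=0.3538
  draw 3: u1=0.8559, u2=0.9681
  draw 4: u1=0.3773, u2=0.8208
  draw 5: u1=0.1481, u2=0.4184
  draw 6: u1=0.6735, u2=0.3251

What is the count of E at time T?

t=0.000: C=9 P=6 Q=3 R=5 E=3
Draw 1: a1=7.362, a2=1.515, a3=2.700, a4=1.302, a5=17.505, a0=30.384; τ=−ln(0.1138)/30.384=0.072 → t=0.072; u2·a0=0.7821·30.384=23.763; a1+…+a4=12.879 < 23.763 ≤ a1+…+a5=30.384 → R5 fires; C=8 P=6 Q=5 R=4 E=3
Draw 2: a1=12.270, a2=1.212, a3=4.000, a4=2.170, a5=12.448, a0=32.100; τ=−ln(0.1852)/32.100=0.053 → t=0.124; u2·a0=0.3538·32.100=11.357 ≤ a1=12.270 → R1 fires; C=8 P=5 Q=4 R=4 E=5
Draw 3: a1=8.180, a2=1.212, a3=3.200, a4=1.736, a5=12.448, a0=26.776; τ=−ln(0.8559)/26.776=0.006 → t=0.130; u2·a0=0.9681·26.776=25.922; a1+…+a4=14.328 < 25.922 ≤ a1+…+a5=26.776 → R5 fires; C=7 P=5 Q=6 R=3 E=5
Draw 4: a1=12.270, a2=0.909, a3=4.200, a4=2.604, a5=8.169, a0=28.152; τ=−ln(0.3773)/28.152=0.035 → t=0.164; u2·a0=0.8208·28.152=23.107; a1+…+a4=19.983 < 23.107 ≤ a1+…+a5=28.152 → R5 fires; C=6 P=5 Q=8 R=2 E=5
Draw 5: a1=16.360, a2=0.606, a3=4.800, a4=3.472, a5=4.668, a0=29.906; τ=−ln(0.1481)/29.906=0.064 → t=0.228; u2·a0=0.4184·29.906=12.513 ≤ a1=16.360 → R1 fires; C=6 P=4 Q=7 R=2 E=7
Draw 6: a1=11.452, a2=0.606, a3=4.200, a4=3.038, a5=4.668, a0=23.964; τ=−ln(0.6735)/23.964=0.016 → t=0.245 > T=0.24: stop.
Read off E at T=0.24: 7

E at T = 7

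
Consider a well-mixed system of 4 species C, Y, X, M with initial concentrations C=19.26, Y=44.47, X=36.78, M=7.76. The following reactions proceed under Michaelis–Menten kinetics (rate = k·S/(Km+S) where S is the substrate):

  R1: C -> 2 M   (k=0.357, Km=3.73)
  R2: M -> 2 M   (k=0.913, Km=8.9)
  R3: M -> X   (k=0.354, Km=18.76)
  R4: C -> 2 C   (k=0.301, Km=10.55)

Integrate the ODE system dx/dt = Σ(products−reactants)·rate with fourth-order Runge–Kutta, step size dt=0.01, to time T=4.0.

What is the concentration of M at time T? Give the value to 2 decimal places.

M at T = 11.56

RK4 with dt=0.01: 400 steps to T=4.0. Trajectory (selected grid times):
t=0.00: C=19.26 Y=44.47 X=36.78 M=7.76
t=0.44: C=19.21 Y=44.47 X=36.83 M=8.17
t=0.89: C=19.17 Y=44.47 X=36.88 M=8.59
t=1.33: C=19.12 Y=44.47 X=36.93 M=9.00
t=1.78: C=19.07 Y=44.47 X=36.98 M=9.42
t=2.22: C=19.03 Y=44.47 X=37.03 M=9.84
t=2.67: C=18.98 Y=44.47 X=37.09 M=10.27
t=3.11: C=18.93 Y=44.47 X=37.14 M=10.70
t=3.56: C=18.89 Y=44.47 X=37.20 M=11.13
t=4.00: C=18.84 Y=44.47 X=37.26 M=11.56
Read off M at T=4.0: 11.56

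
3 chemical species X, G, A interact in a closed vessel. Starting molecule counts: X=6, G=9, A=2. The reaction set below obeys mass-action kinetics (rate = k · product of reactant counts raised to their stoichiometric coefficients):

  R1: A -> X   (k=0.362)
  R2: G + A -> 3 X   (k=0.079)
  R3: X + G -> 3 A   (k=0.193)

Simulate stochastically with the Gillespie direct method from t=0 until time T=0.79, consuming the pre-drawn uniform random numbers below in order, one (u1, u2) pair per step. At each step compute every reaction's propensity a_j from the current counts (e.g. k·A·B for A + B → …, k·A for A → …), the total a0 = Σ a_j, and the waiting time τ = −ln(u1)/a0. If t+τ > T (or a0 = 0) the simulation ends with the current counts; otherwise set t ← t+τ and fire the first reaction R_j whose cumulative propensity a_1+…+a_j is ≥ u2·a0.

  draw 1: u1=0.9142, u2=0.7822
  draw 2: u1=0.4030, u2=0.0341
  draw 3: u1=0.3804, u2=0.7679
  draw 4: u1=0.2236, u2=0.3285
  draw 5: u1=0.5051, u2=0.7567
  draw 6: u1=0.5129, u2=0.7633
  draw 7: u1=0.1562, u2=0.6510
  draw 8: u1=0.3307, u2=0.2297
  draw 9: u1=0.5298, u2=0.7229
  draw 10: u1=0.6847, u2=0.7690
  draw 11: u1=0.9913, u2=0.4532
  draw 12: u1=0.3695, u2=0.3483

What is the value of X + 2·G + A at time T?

Value at T = 26

Check how each reaction changes W = X + 2·G + A (weight of products minus weight of reactants):
R1: A -> X: (1·1) − (1·1) = 1 − 1 = 0
R2: G + A -> 3 X: (1·3) − (2·1 + 1·1) = 3 − 3 = 0
R3: X + G -> 3 A: (1·3) − (1·1 + 2·1) = 3 − 3 = 0
Every reaction leaves W unchanged, so W is conserved and no simulation is needed: W(T) = W(0) = 6 + 2·9 + 2 = 26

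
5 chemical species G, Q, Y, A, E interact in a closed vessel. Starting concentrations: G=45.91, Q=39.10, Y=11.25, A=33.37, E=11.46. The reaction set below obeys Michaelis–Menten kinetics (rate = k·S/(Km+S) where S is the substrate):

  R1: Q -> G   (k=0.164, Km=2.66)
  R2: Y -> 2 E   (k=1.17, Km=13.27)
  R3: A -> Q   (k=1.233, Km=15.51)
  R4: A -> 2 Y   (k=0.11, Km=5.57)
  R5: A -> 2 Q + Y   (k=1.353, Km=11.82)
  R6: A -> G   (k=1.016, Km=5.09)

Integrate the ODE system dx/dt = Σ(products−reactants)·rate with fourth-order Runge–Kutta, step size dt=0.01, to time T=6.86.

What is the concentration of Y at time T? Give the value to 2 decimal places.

Y at T = 14.66

RK4 with dt=0.01: 686 steps to T=6.86. Trajectory (selected grid times):
t=0.00: G=45.91 Q=39.10 Y=11.25 A=33.37 E=11.46
t=0.76: G=46.69 Q=41.12 Y=11.73 A=31.25 E=12.29
t=1.52: G=47.47 Q=43.10 Y=12.19 A=29.16 E=13.13
t=2.29: G=48.25 Q=45.06 Y=12.63 A=27.08 E=14.00
t=3.05: G=49.02 Q=46.95 Y=13.04 A=25.07 E=14.87
t=3.81: G=49.77 Q=48.78 Y=13.42 A=23.10 E=15.76
t=4.57: G=50.52 Q=50.55 Y=13.77 A=21.19 E=16.66
t=5.34: G=51.26 Q=52.28 Y=14.10 A=19.30 E=17.58
t=6.10: G=51.99 Q=53.92 Y=14.40 A=17.50 E=18.51
t=6.86: G=52.70 Q=55.49 Y=14.66 A=15.76 E=19.44
Read off Y at T=6.86: 14.66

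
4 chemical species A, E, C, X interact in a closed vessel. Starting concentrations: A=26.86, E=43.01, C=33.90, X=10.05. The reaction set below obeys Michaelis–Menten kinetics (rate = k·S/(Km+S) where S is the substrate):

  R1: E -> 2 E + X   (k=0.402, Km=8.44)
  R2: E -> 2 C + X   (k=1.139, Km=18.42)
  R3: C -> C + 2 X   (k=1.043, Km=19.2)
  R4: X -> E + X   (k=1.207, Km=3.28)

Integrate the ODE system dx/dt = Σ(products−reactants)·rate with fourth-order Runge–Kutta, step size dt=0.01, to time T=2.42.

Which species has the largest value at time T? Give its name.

RK4 with dt=0.01: 242 steps to T=2.42. Trajectory (selected grid times):
t=0.00: A=26.86 E=43.01 C=33.90 X=10.05
t=0.27: A=26.86 E=43.13 C=34.33 X=10.72
t=0.54: A=26.86 E=43.26 C=34.76 X=11.38
t=0.81: A=26.86 E=43.39 C=35.19 X=12.06
t=1.08: A=26.86 E=43.52 C=35.63 X=12.73
t=1.34: A=26.86 E=43.65 C=36.04 X=13.38
t=1.61: A=26.86 E=43.79 C=36.47 X=14.05
t=1.88: A=26.86 E=43.93 C=36.91 X=14.73
t=2.15: A=26.86 E=44.07 C=37.34 X=15.41
t=2.42: A=26.86 E=44.22 C=37.78 X=16.09
At T=2.42: A=26.86 E=44.22 C=37.78 X=16.09; the largest is E.

Dominant species at T: E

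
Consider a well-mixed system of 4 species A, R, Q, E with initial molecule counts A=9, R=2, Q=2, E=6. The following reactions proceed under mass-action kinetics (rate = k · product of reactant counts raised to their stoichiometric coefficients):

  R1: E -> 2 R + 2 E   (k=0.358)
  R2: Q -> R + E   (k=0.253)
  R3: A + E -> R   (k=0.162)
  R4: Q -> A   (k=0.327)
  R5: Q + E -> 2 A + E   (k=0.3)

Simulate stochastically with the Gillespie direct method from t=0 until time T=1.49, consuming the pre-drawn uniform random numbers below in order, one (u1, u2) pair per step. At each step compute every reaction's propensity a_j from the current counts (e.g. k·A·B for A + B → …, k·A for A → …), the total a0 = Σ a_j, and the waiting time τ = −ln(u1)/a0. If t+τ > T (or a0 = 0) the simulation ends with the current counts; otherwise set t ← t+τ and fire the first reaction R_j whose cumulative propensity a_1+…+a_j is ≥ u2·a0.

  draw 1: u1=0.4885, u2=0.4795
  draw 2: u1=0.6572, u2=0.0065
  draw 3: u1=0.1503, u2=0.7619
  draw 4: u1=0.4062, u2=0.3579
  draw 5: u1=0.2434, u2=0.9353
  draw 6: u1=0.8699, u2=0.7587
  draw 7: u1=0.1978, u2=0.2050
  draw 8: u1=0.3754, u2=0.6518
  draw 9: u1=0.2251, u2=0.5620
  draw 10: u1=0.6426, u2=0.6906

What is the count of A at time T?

t=0.000: A=9 R=2 Q=2 E=6
Draw 1: a1=2.148, a2=0.506, a3=8.748, a4=0.654, a5=3.600, a0=15.656; τ=−ln(0.4885)/15.656=0.046 → t=0.046; u2·a0=0.4795·15.656=7.507; a1+a2=2.654 < 7.507 ≤ a1+…+a3=11.402 → R3 fires; A=8 R=3 Q=2 E=5
Draw 2: a1=1.790, a2=0.506, a3=6.480, a4=0.654, a5=3.000, a0=12.430; τ=−ln(0.6572)/12.430=0.034 → t=0.080; u2·a0=0.0065·12.430=0.081 ≤ a1=1.790 → R1 fires; A=8 R=5 Q=2 E=6
Draw 3: a1=2.148, a2=0.506, a3=7.776, a4=0.654, a5=3.600, a0=14.684; τ=−ln(0.1503)/14.684=0.129 → t=0.209; u2·a0=0.7619·14.684=11.188; a1+…+a4=11.084 < 11.188 ≤ a1+…+a5=14.684 → R5 fires; A=10 R=5 Q=1 E=6
Draw 4: a1=2.148, a2=0.253, a3=9.720, a4=0.327, a5=1.800, a0=14.248; τ=−ln(0.4062)/14.248=0.063 → t=0.272; u2·a0=0.3579·14.248=5.099; a1+a2=2.401 < 5.099 ≤ a1+…+a3=12.121 → R3 fires; A=9 R=6 Q=1 E=5
Draw 5: a1=1.790, a2=0.253, a3=7.290, a4=0.327, a5=1.500, a0=11.160; τ=−ln(0.2434)/11.160=0.127 → t=0.398; u2·a0=0.9353·11.160=10.438; a1+…+a4=9.660 < 10.438 ≤ a1+…+a5=11.160 → R5 fires; A=11 R=6 Q=0 E=5
Draw 6: a1=1.790, a2=0.000, a3=8.910, a4=0.000, a5=0.000, a0=10.700; τ=−ln(0.8699)/10.700=0.013 → t=0.411; u2·a0=0.7587·10.700=8.118; a1+a2=1.790 < 8.118 ≤ a1+…+a3=10.700 → R3 fires; A=10 R=7 Q=0 E=4
Draw 7: a1=1.432, a2=0.000, a3=6.480, a4=0.000, a5=0.000, a0=7.912; τ=−ln(0.1978)/7.912=0.205 → t=0.616; u2·a0=0.2050·7.912=1.622; a1+a2=1.432 < 1.622 ≤ a1+…+a3=7.912 → R3 fires; A=9 R=8 Q=0 E=3
Draw 8: a1=1.074, a2=0.000, a3=4.374, a4=0.000, a5=0.000, a0=5.448; τ=−ln(0.3754)/5.448=0.180 → t=0.796; u2·a0=0.6518·5.448=3.551; a1+a2=1.074 < 3.551 ≤ a1+…+a3=5.448 → R3 fires; A=8 R=9 Q=0 E=2
Draw 9: a1=0.716, a2=0.000, a3=2.592, a4=0.000, a5=0.000, a0=3.308; τ=−ln(0.2251)/3.308=0.451 → t=1.247; u2·a0=0.5620·3.308=1.859; a1+a2=0.716 < 1.859 ≤ a1+…+a3=3.308 → R3 fires; A=7 R=10 Q=0 E=1
Draw 10: a1=0.358, a2=0.000, a3=1.134, a4=0.000, a5=0.000, a0=1.492; τ=−ln(0.6426)/1.492=0.296 → t=1.543 > T=1.49: stop.
Read off A at T=1.49: 7

A at T = 7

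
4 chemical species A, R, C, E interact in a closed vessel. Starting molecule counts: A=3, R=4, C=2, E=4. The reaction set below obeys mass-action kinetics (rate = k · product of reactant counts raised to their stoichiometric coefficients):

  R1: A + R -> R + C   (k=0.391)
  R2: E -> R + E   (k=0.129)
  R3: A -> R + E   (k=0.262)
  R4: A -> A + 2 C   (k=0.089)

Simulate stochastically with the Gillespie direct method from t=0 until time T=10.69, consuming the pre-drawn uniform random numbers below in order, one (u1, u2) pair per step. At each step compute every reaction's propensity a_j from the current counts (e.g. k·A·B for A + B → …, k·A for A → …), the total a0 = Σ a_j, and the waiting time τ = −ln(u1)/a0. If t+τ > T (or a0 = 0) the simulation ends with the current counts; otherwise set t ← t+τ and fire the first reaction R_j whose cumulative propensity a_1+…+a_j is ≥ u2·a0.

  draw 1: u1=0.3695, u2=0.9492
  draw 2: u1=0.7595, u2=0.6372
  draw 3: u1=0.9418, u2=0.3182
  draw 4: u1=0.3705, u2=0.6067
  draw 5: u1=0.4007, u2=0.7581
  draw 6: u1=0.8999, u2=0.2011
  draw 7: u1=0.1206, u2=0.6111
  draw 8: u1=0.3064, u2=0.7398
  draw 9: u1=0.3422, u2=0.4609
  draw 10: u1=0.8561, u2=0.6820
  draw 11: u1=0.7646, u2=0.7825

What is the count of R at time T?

t=0.000: A=3 R=4 C=2 E=4
Draw 1: a1=4.692, a2=0.516, a3=0.786, a4=0.267, a0=6.261; τ=−ln(0.3695)/6.261=0.159 → t=0.159; u2·a0=0.9492·6.261=5.943; a1+a2=5.208 < 5.943 ≤ a1+…+a3=5.994 → R3 fires; A=2 R=5 C=2 E=5
Draw 2: a1=3.910, a2=0.645, a3=0.524, a4=0.178, a0=5.257; τ=−ln(0.7595)/5.257=0.052 → t=0.211; u2·a0=0.6372·5.257=3.350 ≤ a1=3.910 → R1 fires; A=1 R=5 C=3 E=5
Draw 3: a1=1.955, a2=0.645, a3=0.262, a4=0.089, a0=2.951; τ=−ln(0.9418)/2.951=0.020 → t=0.232; u2·a0=0.3182·2.951=0.939 ≤ a1=1.955 → R1 fires; A=0 R=5 C=4 E=5
Draw 4: a1=0.000, a2=0.645, a3=0.000, a4=0.000, a0=0.645; τ=−ln(0.3705)/0.645=1.539 → t=1.771; u2·a0=0.6067·0.645=0.391; a1=0.000 < 0.391 ≤ a1+a2=0.645 → R2 fires; A=0 R=6 C=4 E=5
Draw 5: a1=0.000, a2=0.645, a3=0.000, a4=0.000, a0=0.645; τ=−ln(0.4007)/0.645=1.418 → t=3.189; u2·a0=0.7581·0.645=0.489; a1=0.000 < 0.489 ≤ a1+a2=0.645 → R2 fires; A=0 R=7 C=4 E=5
Draw 6: a1=0.000, a2=0.645, a3=0.000, a4=0.000, a0=0.645; τ=−ln(0.8999)/0.645=0.164 → t=3.352; u2·a0=0.2011·0.645=0.130; a1=0.000 < 0.130 ≤ a1+a2=0.645 → R2 fires; A=0 R=8 C=4 E=5
Draw 7: a1=0.000, a2=0.645, a3=0.000, a4=0.000, a0=0.645; τ=−ln(0.1206)/0.645=3.279 → t=6.632; u2·a0=0.6111·0.645=0.394; a1=0.000 < 0.394 ≤ a1+a2=0.645 → R2 fires; A=0 R=9 C=4 E=5
Draw 8: a1=0.000, a2=0.645, a3=0.000, a4=0.000, a0=0.645; τ=−ln(0.3064)/0.645=1.834 → t=8.466; u2·a0=0.7398·0.645=0.477; a1=0.000 < 0.477 ≤ a1+a2=0.645 → R2 fires; A=0 R=10 C=4 E=5
Draw 9: a1=0.000, a2=0.645, a3=0.000, a4=0.000, a0=0.645; τ=−ln(0.3422)/0.645=1.663 → t=10.128; u2·a0=0.4609·0.645=0.297; a1=0.000 < 0.297 ≤ a1+a2=0.645 → R2 fires; A=0 R=11 C=4 E=5
Draw 10: a1=0.000, a2=0.645, a3=0.000, a4=0.000, a0=0.645; τ=−ln(0.8561)/0.645=0.241 → t=10.369; u2·a0=0.6820·0.645=0.440; a1=0.000 < 0.440 ≤ a1+a2=0.645 → R2 fires; A=0 R=12 C=4 E=5
Draw 11: a1=0.000, a2=0.645, a3=0.000, a4=0.000, a0=0.645; τ=−ln(0.7646)/0.645=0.416 → t=10.785 > T=10.69: stop.
Read off R at T=10.69: 12

R at T = 12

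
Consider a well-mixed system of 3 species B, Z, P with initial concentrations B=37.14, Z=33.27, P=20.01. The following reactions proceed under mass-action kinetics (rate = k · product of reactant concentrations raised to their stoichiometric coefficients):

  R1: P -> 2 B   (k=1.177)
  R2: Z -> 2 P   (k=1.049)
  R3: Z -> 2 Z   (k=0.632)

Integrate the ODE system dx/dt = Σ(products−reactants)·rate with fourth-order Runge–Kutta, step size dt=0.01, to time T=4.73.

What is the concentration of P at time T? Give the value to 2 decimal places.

P at T = 12.50

RK4 with dt=0.01: 473 steps to T=4.73. Trajectory (selected grid times):
t=0.00: B=37.14 Z=33.27 P=20.01
t=0.53: B=73.27 Z=26.67 P=35.14
t=1.05: B=119.06 Z=21.47 P=38.40
t=1.58: B=166.03 Z=17.22 P=36.34
t=2.10: B=208.09 Z=13.86 P=32.19
t=2.63: B=245.29 Z=11.11 P=27.42
t=3.15: B=276.06 Z=8.95 P=22.93
t=3.68: B=302.07 Z=7.17 P=18.85
t=4.20: B=322.99 Z=5.77 P=15.43
t=4.73: B=340.35 Z=4.63 P=12.50
Read off P at T=4.73: 12.50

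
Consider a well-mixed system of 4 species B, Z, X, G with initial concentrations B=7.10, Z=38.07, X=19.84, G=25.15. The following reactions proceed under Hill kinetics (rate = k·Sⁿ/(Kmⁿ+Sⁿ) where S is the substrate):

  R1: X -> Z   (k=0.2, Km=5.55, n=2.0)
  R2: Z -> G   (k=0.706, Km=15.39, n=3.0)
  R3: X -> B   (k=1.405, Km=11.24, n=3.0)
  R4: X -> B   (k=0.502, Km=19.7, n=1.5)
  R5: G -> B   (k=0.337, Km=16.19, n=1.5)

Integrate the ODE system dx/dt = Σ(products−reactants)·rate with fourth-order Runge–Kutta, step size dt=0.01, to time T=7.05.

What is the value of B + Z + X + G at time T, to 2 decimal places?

Value at T = 90.16

Check how each reaction changes W = B + Z + X + G (weight of products minus weight of reactants):
R1: X -> Z: (1·1) − (1·1) = 1 − 1 = 0
R2: Z -> G: (1·1) − (1·1) = 1 − 1 = 0
R3: X -> B: (1·1) − (1·1) = 1 − 1 = 0
R4: X -> B: (1·1) − (1·1) = 1 − 1 = 0
R5: G -> B: (1·1) − (1·1) = 1 − 1 = 0
Every reaction leaves W unchanged, so W is conserved and no simulation is needed: W(T) = W(0) = 7.10 + 38.07 + 19.84 + 25.15 = 90.16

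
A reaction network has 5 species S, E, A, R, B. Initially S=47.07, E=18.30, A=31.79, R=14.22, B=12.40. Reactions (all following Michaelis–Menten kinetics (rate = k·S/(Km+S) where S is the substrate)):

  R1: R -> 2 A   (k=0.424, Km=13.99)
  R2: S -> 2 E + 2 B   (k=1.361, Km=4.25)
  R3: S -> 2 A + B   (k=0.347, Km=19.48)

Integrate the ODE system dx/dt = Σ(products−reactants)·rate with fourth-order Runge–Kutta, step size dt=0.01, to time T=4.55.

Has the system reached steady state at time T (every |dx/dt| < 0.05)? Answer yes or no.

RK4 with dt=0.01: 455 steps to T=4.55. Trajectory (selected grid times):
t=0.00: S=47.07 E=18.30 A=31.79 R=14.22 B=12.40
t=0.51: S=46.31 E=19.57 A=32.26 R=14.11 B=13.80
t=1.01: S=45.56 E=20.82 A=32.71 R=14.00 B=15.16
t=1.52: S=44.81 E=22.09 A=33.18 R=13.90 B=16.56
t=2.02: S=44.06 E=23.33 A=33.63 R=13.79 B=17.92
t=2.53: S=43.31 E=24.59 A=34.09 R=13.68 B=19.31
t=3.03: S=42.57 E=25.83 A=34.54 R=13.58 B=20.67
t=3.54: S=41.82 E=27.09 A=34.99 R=13.47 B=22.05
t=4.04: S=41.08 E=28.33 A=35.43 R=13.37 B=23.40
t=4.55: S=40.34 E=29.59 A=35.88 R=13.26 B=24.78
Rates at T: R1=0.2064, R2=1.2313, R3=0.2340
dx/dt at T (Σ net stoichiometry × rate): S=-1.4653, E=+2.4625, A=+0.8807, R=-0.2064, B=+2.6965
Largest |dx/dt| is |+2.6965| (B) ≥ 0.05 → not steady.

Steady state at T: no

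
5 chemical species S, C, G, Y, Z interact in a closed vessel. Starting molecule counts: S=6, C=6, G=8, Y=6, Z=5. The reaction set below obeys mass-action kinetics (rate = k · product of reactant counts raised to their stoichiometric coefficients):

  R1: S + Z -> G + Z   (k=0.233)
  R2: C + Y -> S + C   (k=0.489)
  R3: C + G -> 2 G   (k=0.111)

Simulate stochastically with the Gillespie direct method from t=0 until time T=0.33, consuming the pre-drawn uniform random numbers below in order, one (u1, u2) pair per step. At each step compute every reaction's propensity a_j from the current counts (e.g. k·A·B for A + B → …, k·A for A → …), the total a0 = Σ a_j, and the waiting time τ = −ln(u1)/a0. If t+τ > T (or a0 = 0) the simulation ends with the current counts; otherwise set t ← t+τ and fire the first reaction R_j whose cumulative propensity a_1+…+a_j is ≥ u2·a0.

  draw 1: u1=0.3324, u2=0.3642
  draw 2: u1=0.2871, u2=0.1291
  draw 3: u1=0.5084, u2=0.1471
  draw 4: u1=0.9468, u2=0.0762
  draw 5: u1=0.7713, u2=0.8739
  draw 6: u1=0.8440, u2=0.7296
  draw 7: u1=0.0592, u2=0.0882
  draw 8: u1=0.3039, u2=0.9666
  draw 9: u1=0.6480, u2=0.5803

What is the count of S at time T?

S at T = 3

t=0.000: S=6 C=6 G=8 Y=6 Z=5
Draw 1: a1=6.990, a2=17.604, a3=5.328, a0=29.922; τ=−ln(0.3324)/29.922=0.037 → t=0.037; u2·a0=0.3642·29.922=10.898; a1=6.990 < 10.898 ≤ a1+a2=24.594 → R2 fires; S=7 C=6 G=8 Y=5 Z=5
Draw 2: a1=8.155, a2=14.670, a3=5.328, a0=28.153; τ=−ln(0.2871)/28.153=0.044 → t=0.081; u2·a0=0.1291·28.153=3.635 ≤ a1=8.155 → R1 fires; S=6 C=6 G=9 Y=5 Z=5
Draw 3: a1=6.990, a2=14.670, a3=5.994, a0=27.654; τ=−ln(0.5084)/27.654=0.024 → t=0.106; u2·a0=0.1471·27.654=4.068 ≤ a1=6.990 → R1 fires; S=5 C=6 G=10 Y=5 Z=5
Draw 4: a1=5.825, a2=14.670, a3=6.660, a0=27.155; τ=−ln(0.9468)/27.155=0.002 → t=0.108; u2·a0=0.0762·27.155=2.069 ≤ a1=5.825 → R1 fires; S=4 C=6 G=11 Y=5 Z=5
Draw 5: a1=4.660, a2=14.670, a3=7.326, a0=26.656; τ=−ln(0.7713)/26.656=0.010 → t=0.117; u2·a0=0.8739·26.656=23.295; a1+a2=19.330 < 23.295 ≤ a1+…+a3=26.656 → R3 fires; S=4 C=5 G=12 Y=5 Z=5
Draw 6: a1=4.660, a2=12.225, a3=6.660, a0=23.545; τ=−ln(0.8440)/23.545=0.007 → t=0.125; u2·a0=0.7296·23.545=17.178; a1+a2=16.885 < 17.178 ≤ a1+…+a3=23.545 → R3 fires; S=4 C=4 G=13 Y=5 Z=5
Draw 7: a1=4.660, a2=9.780, a3=5.772, a0=20.212; τ=−ln(0.0592)/20.212=0.140 → t=0.264; u2·a0=0.0882·20.212=1.783 ≤ a1=4.660 → R1 fires; S=3 C=4 G=14 Y=5 Z=5
Draw 8: a1=3.495, a2=9.780, a3=6.216, a0=19.491; τ=−ln(0.3039)/19.491=0.061 → t=0.326; u2·a0=0.9666·19.491=18.840; a1+a2=13.275 < 18.840 ≤ a1+…+a3=19.491 → R3 fires; S=3 C=3 G=15 Y=5 Z=5
Draw 9: a1=3.495, a2=7.335, a3=4.995, a0=15.825; τ=−ln(0.6480)/15.825=0.027 → t=0.353 > T=0.33: stop.
Read off S at T=0.33: 3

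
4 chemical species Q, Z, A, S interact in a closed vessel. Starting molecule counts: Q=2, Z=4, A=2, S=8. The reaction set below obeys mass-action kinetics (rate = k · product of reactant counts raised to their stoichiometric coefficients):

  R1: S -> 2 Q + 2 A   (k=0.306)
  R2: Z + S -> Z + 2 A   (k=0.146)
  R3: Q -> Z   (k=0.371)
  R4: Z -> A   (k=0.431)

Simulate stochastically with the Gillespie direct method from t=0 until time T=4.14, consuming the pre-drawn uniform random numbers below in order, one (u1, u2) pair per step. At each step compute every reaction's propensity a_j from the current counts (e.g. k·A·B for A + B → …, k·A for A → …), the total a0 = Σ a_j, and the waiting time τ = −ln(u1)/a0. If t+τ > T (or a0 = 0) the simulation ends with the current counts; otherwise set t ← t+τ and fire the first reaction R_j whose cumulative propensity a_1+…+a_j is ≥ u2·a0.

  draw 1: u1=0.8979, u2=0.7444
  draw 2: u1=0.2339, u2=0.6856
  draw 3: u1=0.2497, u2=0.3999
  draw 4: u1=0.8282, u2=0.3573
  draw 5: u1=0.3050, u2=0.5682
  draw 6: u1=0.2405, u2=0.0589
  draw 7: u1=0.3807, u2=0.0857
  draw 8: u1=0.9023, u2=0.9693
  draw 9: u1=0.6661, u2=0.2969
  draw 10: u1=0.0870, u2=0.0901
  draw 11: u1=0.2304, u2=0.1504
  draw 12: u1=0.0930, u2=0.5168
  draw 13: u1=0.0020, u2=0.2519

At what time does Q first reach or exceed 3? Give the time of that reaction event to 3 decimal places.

t=0.000: Q=2 Z=4 A=2 S=8
Draw 1: a1=2.448, a2=4.672, a3=0.742, a4=1.724, a0=9.586; τ=−ln(0.8979)/9.586=0.011 → t=0.011; u2·a0=0.7444·9.586=7.136; a1+a2=7.120 < 7.136 ≤ a1+…+a3=7.862 → R3 fires; Q=1 Z=5 A=2 S=8
Draw 2: a1=2.448, a2=5.840, a3=0.371, a4=2.155, a0=10.814; τ=−ln(0.2339)/10.814=0.134 → t=0.146; u2·a0=0.6856·10.814=7.414; a1=2.448 < 7.414 ≤ a1+a2=8.288 → R2 fires; Q=1 Z=5 A=4 S=7
Draw 3: a1=2.142, a2=5.110, a3=0.371, a4=2.155, a0=9.778; τ=−ln(0.2497)/9.778=0.142 → t=0.287; u2·a0=0.3999·9.778=3.910; a1=2.142 < 3.910 ≤ a1+a2=7.252 → R2 fires; Q=1 Z=5 A=6 S=6
Draw 4: a1=1.836, a2=4.380, a3=0.371, a4=2.155, a0=8.742; τ=−ln(0.8282)/8.742=0.022 → t=0.309; u2·a0=0.3573·8.742=3.124; a1=1.836 < 3.124 ≤ a1+a2=6.216 → R2 fires; Q=1 Z=5 A=8 S=5
Draw 5: a1=1.530, a2=3.650, a3=0.371, a4=2.155, a0=7.706; τ=−ln(0.3050)/7.706=0.154 → t=0.463; u2·a0=0.5682·7.706=4.379; a1=1.530 < 4.379 ≤ a1+a2=5.180 → R2 fires; Q=1 Z=5 A=10 S=4
Draw 6: a1=1.224, a2=2.920, a3=0.371, a4=2.155, a0=6.670; τ=−ln(0.2405)/6.670=0.214 → t=0.677; u2·a0=0.0589·6.670=0.393 ≤ a1=1.224 → R1 fires; Q=3 Z=5 A=12 S=3
Draw 7: a1=0.918, a2=2.190, a3=1.113, a4=2.155, a0=6.376; τ=−ln(0.3807)/6.376=0.151 → t=0.828; u2·a0=0.0857·6.376=0.546 ≤ a1=0.918 → R1 fires; Q=5 Z=5 A=14 S=2
Draw 8: a1=0.612, a2=1.460, a3=1.855, a4=2.155, a0=6.082; τ=−ln(0.9023)/6.082=0.017 → t=0.845; u2·a0=0.9693·6.082=5.895; a1+…+a3=3.927 < 5.895 ≤ a1+…+a4=6.082 → R4 fires; Q=5 Z=4 A=15 S=2
Draw 9: a1=0.612, a2=1.168, a3=1.855, a4=1.724, a0=5.359; τ=−ln(0.6661)/5.359=0.076 → t=0.921; u2·a0=0.2969·5.359=1.591; a1=0.612 < 1.591 ≤ a1+a2=1.780 → R2 fires; Q=5 Z=4 A=17 S=1
Draw 10: a1=0.306, a2=0.584, a3=1.855, a4=1.724, a0=4.469; τ=−ln(0.0870)/4.469=0.546 → t=1.467; u2·a0=0.0901·4.469=0.403; a1=0.306 < 0.403 ≤ a1+a2=0.890 → R2 fires; Q=5 Z=4 A=19 S=0
Draw 11: a1=0.000, a2=0.000, a3=1.855, a4=1.724, a0=3.579; τ=−ln(0.2304)/3.579=0.410 → t=1.878; u2·a0=0.1504·3.579=0.538; a1+a2=0.000 < 0.538 ≤ a1+…+a3=1.855 → R3 fires; Q=4 Z=5 A=19 S=0
Draw 12: a1=0.000, a2=0.000, a3=1.484, a4=2.155, a0=3.639; τ=−ln(0.0930)/3.639=0.653 → t=2.530; u2·a0=0.5168·3.639=1.881; a1+…+a3=1.484 < 1.881 ≤ a1+…+a4=3.639 → R4 fires; Q=4 Z=4 A=20 S=0
Draw 13: a1=0.000, a2=0.000, a3=1.484, a4=1.724, a0=3.208; τ=−ln(0.0020)/3.208=1.937 → t=4.467 > T=4.14: stop.
Q first becomes ≥ 3 when it reaches 3 at the event at t=0.677.

Threshold first reached at t = 0.677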